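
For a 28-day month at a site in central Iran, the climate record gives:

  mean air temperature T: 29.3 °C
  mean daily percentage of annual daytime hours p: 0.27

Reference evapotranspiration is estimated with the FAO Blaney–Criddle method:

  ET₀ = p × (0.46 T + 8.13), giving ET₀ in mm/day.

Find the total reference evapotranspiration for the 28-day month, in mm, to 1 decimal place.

ET₀ = 0.27 × (0.46 × 29.3 + 8.13) = 0.27 × 21.608 = 5.8342 mm/d
Monthly total = 5.8342 × 28 = 163.358 mm

163.4 mm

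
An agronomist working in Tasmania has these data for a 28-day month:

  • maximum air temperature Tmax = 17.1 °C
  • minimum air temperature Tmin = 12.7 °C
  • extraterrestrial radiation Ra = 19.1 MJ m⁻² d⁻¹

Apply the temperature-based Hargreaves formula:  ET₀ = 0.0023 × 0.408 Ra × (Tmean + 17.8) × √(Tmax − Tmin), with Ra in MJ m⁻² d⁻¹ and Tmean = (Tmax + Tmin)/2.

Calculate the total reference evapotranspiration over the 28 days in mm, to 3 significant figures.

Tmean = (17.1 + 12.7)/2 = 14.90 °C
0.408 Ra = 0.408 × 19.1 = 7.7928 mm/d equivalent
ET₀ = 0.0023 × 7.7928 × (14.90 + 17.8) × √4.4 = 0.0023 × 7.7928 × 32.70 × 2.0976 = 1.2294 mm/d
Over 28 days: 1.2294 × 28 = 34.423 mm

34.4 mm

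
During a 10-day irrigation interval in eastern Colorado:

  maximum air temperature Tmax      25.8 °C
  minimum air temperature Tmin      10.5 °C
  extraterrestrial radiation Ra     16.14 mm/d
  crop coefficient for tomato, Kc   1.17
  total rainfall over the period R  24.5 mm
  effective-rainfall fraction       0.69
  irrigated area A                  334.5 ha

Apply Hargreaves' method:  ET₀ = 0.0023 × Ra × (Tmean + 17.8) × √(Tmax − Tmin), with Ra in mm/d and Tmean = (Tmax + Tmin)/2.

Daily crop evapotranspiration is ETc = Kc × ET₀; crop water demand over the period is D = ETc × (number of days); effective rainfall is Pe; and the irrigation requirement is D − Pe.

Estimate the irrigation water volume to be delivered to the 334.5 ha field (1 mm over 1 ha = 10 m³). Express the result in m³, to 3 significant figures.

148000 m³

Tmean = (25.8 + 10.5)/2 = 18.15 °C
ET₀ = 0.0023 × 16.14 × (18.15 + 17.8) × √15.3 = 0.0023 × 16.14 × 35.95 × 3.9115 = 5.2200 mm/d
ETc = Kc × ET₀ = 1.17 × 5.2200 = 6.1074 mm/d
Crop demand D = ETc × 10 d = 6.1074 × 10 = 61.074 mm
Pe = 0.69 × 24.5 = 16.905 mm
D − Pe = 61.074 − 16.905 = 44.169 mm
Volume = 44.169 mm × 334.5 ha × 10 = 147745.3 m³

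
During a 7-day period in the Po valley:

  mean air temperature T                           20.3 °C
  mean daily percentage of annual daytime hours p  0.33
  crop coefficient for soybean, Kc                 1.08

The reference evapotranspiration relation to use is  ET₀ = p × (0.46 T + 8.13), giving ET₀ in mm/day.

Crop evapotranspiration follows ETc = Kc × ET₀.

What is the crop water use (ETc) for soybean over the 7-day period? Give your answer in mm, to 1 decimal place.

ET₀ = 0.33 × (0.46 × 20.3 + 8.13) = 0.33 × 17.468 = 5.7644 mm/d
ETc = Kc × ET₀ = 1.08 × 5.7644 = 6.2256 mm/d
Over 7 days: 6.2256 × 7 = 43.579 mm

43.6 mm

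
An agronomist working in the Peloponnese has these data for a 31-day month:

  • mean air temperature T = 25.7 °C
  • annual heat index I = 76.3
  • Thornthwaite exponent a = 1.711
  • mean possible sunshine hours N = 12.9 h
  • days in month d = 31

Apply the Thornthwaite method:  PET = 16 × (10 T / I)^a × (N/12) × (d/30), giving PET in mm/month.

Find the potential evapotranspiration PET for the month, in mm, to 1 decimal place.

10T/I = 10 × 25.7 / 76.3 = 3.3683
(10T/I)^a = 3.3683^1.711 = 7.9873
Uncorrected PET = 16 × 7.9873 = 127.797 mm
Correction = (N/12)(d/30) = (12.9/12)(31/30) = 1.1108
PET = 127.797 × 1.1108 = 141.957 mm/month

142.0 mm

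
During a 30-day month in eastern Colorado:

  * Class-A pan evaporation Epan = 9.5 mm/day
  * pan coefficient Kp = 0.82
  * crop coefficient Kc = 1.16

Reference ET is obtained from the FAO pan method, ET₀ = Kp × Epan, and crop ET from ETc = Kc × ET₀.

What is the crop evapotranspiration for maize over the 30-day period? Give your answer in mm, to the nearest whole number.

ET₀ = 0.82 × 9.5 = 7.7900 mm/d
ETc = Kc × ET₀ = 1.16 × 7.7900 = 9.0364 mm/d
Over 30 days: 9.0364 × 30 = 271.092 mm

271 mm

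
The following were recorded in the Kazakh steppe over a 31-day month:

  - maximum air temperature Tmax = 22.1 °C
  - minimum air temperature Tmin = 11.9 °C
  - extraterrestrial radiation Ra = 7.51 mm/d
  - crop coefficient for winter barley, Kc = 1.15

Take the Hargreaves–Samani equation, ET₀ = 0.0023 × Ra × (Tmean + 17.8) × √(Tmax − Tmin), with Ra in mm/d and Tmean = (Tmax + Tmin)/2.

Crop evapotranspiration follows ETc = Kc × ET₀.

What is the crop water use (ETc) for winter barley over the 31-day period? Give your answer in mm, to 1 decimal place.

Tmean = (22.1 + 11.9)/2 = 17.00 °C
ET₀ = 0.0023 × 7.51 × (17.00 + 17.8) × √10.2 = 0.0023 × 7.51 × 34.80 × 3.1937 = 1.9197 mm/d
ETc = Kc × ET₀ = 1.15 × 1.9197 = 2.2077 mm/d
Over 31 days: 2.2077 × 31 = 68.439 mm

68.4 mm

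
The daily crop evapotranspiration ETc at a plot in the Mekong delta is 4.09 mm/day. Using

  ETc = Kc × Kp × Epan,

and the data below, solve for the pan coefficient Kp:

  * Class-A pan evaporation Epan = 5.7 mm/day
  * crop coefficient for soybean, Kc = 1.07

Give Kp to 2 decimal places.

0.67

ETc = Kc × Kp × Epan  ⇒  Kp = ETc / (Kc × Epan)
Kp = 4.09 / (1.07 × 5.7) = 4.09 / 6.099 = 0.6706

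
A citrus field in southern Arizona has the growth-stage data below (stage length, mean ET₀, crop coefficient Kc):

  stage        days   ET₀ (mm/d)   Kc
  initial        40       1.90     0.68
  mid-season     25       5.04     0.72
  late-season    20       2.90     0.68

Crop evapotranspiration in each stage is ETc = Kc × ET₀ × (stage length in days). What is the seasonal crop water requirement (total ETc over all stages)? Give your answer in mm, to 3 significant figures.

initial: 0.68 × 1.90 × 40 = 51.68 mm
mid-season: 0.72 × 5.04 × 25 = 90.72 mm
late-season: 0.68 × 2.90 × 20 = 39.44 mm
Seasonal total = 181.84 mm

182 mm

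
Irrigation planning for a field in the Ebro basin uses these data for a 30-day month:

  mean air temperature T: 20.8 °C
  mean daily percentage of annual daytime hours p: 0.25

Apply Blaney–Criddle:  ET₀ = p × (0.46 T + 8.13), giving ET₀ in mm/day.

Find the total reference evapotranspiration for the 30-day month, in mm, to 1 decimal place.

ET₀ = 0.25 × (0.46 × 20.8 + 8.13) = 0.25 × 17.698 = 4.4245 mm/d
Monthly total = 4.4245 × 30 = 132.735 mm

132.7 mm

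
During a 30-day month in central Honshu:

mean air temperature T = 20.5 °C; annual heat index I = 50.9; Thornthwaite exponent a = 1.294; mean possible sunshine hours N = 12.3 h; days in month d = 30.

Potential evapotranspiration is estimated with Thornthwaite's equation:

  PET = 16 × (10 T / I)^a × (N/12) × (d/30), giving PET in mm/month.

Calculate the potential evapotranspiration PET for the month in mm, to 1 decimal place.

99.5 mm

10T/I = 10 × 20.5 / 50.9 = 4.0275
(10T/I)^a = 4.0275^1.294 = 6.0662
Uncorrected PET = 16 × 6.0662 = 97.059 mm
Correction = (N/12)(d/30) = (12.3/12)(30/30) = 1.0250
PET = 97.059 × 1.0250 = 99.485 mm/month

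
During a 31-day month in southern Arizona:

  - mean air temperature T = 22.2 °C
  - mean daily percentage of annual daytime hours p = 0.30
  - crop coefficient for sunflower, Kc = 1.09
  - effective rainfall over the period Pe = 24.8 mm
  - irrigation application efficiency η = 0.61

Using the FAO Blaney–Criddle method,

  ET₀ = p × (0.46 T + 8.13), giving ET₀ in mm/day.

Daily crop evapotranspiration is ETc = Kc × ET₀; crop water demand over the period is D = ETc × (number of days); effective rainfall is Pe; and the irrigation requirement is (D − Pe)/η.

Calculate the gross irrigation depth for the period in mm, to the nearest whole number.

ET₀ = 0.30 × (0.46 × 22.2 + 8.13) = 0.30 × 18.342 = 5.5026 mm/d
ETc = Kc × ET₀ = 1.09 × 5.5026 = 5.9978 mm/d
Crop demand D = ETc × 31 d = 5.9978 × 31 = 185.932 mm
D − Pe = 185.932 − 24.8 = 161.132 mm
Gross irrigation = 161.132 / 0.61 = 264.151 mm

264 mm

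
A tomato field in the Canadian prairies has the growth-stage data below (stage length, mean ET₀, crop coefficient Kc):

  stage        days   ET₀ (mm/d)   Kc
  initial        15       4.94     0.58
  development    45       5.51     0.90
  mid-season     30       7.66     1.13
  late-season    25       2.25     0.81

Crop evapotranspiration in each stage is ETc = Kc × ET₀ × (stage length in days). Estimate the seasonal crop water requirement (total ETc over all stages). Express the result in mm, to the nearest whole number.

initial: 0.58 × 4.94 × 15 = 42.98 mm
development: 0.90 × 5.51 × 45 = 223.16 mm
mid-season: 1.13 × 7.66 × 30 = 259.67 mm
late-season: 0.81 × 2.25 × 25 = 45.56 mm
Seasonal total = 571.37 mm

571 mm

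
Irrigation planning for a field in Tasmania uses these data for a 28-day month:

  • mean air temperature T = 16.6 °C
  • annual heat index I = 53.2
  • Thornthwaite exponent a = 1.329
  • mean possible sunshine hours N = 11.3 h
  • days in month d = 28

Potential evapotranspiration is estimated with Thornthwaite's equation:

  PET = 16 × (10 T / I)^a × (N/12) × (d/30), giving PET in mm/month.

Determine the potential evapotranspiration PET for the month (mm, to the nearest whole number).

10T/I = 10 × 16.6 / 53.2 = 3.1203
(10T/I)^a = 3.1203^1.329 = 4.5372
Uncorrected PET = 16 × 4.5372 = 72.595 mm
Correction = (N/12)(d/30) = (11.3/12)(28/30) = 0.8789
PET = 72.595 × 0.8789 = 63.804 mm/month

64 mm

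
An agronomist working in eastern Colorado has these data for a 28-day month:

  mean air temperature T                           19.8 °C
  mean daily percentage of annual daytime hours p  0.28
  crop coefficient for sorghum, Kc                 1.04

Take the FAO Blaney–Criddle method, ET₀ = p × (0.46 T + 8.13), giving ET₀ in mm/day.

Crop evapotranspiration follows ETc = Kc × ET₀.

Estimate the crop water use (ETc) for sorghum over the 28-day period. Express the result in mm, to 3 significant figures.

ET₀ = 0.28 × (0.46 × 19.8 + 8.13) = 0.28 × 17.238 = 4.8266 mm/d
ETc = Kc × ET₀ = 1.04 × 4.8266 = 5.0197 mm/d
Over 28 days: 5.0197 × 28 = 140.552 mm

141 mm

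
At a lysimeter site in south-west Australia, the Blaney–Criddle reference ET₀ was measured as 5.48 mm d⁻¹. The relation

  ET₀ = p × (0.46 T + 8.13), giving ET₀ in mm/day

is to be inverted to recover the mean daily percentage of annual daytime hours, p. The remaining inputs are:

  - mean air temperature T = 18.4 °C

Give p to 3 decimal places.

p = ET₀ / (0.46 T + 8.13) = 5.48 / (0.46 × 18.4 + 8.13) = 5.48 / 16.594 = 0.3302

0.330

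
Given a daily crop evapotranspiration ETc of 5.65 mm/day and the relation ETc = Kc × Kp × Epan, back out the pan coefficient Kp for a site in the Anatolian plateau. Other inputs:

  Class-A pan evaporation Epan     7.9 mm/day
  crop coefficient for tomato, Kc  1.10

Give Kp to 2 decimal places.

ETc = Kc × Kp × Epan  ⇒  Kp = ETc / (Kc × Epan)
Kp = 5.65 / (1.10 × 7.9) = 5.65 / 8.690 = 0.6502

0.65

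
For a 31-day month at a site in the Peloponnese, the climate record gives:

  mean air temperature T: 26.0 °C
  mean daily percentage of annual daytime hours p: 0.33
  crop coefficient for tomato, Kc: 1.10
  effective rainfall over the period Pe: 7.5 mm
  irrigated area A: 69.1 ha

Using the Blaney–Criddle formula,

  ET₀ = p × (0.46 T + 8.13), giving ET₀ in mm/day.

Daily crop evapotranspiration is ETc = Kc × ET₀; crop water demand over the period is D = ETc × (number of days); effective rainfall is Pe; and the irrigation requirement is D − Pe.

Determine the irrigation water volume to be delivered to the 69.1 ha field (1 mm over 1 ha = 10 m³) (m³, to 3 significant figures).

ET₀ = 0.33 × (0.46 × 26.0 + 8.13) = 0.33 × 20.090 = 6.6297 mm/d
ETc = Kc × ET₀ = 1.10 × 6.6297 = 7.2927 mm/d
Crop demand D = ETc × 31 d = 7.2927 × 31 = 226.074 mm
D − Pe = 226.074 − 7.5 = 218.574 mm
Volume = 218.574 mm × 69.1 ha × 10 = 151034.6 m³

151000 m³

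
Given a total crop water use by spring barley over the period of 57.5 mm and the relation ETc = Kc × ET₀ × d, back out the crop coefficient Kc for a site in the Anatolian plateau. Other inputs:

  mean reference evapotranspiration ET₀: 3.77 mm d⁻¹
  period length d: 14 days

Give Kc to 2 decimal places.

1.09

ETc = Kc × ET₀ × d  ⇒  Kc = ETc / (ET₀ × d)
Kc = 57.5 / (3.77 × 14) = 57.5 / 52.78 = 1.0894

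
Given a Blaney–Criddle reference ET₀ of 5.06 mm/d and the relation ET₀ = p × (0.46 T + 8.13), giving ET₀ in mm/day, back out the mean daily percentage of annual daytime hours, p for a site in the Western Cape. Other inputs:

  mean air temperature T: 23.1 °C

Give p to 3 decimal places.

p = ET₀ / (0.46 T + 8.13) = 5.06 / (0.46 × 23.1 + 8.13) = 5.06 / 18.756 = 0.2698

0.270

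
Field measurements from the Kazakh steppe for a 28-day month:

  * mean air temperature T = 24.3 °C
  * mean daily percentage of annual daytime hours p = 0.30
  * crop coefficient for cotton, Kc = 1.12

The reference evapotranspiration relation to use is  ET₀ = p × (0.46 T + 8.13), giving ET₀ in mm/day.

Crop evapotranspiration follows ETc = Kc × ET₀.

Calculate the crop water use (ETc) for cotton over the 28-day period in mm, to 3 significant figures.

182 mm

ET₀ = 0.30 × (0.46 × 24.3 + 8.13) = 0.30 × 19.308 = 5.7924 mm/d
ETc = Kc × ET₀ = 1.12 × 5.7924 = 6.4875 mm/d
Over 28 days: 6.4875 × 28 = 181.650 mm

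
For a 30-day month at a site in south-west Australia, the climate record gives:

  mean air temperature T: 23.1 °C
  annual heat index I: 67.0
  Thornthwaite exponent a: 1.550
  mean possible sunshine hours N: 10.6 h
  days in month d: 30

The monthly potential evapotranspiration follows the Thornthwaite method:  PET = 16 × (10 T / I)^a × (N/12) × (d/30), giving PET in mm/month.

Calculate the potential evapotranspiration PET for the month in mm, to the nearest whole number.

10T/I = 10 × 23.1 / 67.0 = 3.4478
(10T/I)^a = 3.4478^1.550 = 6.8107
Uncorrected PET = 16 × 6.8107 = 108.971 mm
Correction = (N/12)(d/30) = (10.6/12)(30/30) = 0.8833
PET = 108.971 × 0.8833 = 96.254 mm/month

96 mm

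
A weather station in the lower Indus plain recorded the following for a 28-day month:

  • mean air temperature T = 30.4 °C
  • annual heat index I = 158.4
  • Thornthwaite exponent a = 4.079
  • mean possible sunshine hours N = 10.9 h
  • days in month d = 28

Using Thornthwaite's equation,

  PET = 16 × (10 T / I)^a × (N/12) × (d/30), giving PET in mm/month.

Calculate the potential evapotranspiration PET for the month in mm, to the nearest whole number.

194 mm

10T/I = 10 × 30.4 / 158.4 = 1.9192
(10T/I)^a = 1.9192^4.079 = 14.2839
Uncorrected PET = 16 × 14.2839 = 228.542 mm
Correction = (N/12)(d/30) = (10.9/12)(28/30) = 0.8478
PET = 228.542 × 0.8478 = 193.758 mm/month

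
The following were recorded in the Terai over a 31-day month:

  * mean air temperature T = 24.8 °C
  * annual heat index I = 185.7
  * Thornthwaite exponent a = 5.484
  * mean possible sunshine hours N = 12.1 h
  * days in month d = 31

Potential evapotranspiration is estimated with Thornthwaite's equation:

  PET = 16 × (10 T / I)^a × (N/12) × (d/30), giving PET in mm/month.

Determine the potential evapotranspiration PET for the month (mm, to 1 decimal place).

10T/I = 10 × 24.8 / 185.7 = 1.3355
(10T/I)^a = 1.3355^5.484 = 4.8869
Uncorrected PET = 16 × 4.8869 = 78.190 mm
Correction = (N/12)(d/30) = (12.1/12)(31/30) = 1.0419
PET = 78.190 × 1.0419 = 81.466 mm/month

81.5 mm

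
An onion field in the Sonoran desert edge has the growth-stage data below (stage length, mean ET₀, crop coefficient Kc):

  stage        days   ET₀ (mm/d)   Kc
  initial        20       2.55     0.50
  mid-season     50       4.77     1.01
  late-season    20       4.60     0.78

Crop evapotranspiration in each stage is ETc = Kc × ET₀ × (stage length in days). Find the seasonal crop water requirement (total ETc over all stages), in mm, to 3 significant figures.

338 mm

initial: 0.50 × 2.55 × 20 = 25.50 mm
mid-season: 1.01 × 4.77 × 50 = 240.89 mm
late-season: 0.78 × 4.60 × 20 = 71.76 mm
Seasonal total = 338.15 mm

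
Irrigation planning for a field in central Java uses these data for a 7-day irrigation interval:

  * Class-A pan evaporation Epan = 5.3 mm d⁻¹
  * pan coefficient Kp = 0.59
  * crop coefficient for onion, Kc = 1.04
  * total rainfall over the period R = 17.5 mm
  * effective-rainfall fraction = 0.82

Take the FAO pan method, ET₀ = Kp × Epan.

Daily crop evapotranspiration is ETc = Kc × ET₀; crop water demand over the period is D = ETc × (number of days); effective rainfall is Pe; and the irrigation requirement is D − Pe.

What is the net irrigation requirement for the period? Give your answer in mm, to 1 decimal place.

8.4 mm

ET₀ = 0.59 × 5.3 = 3.1270 mm/d
ETc = Kc × ET₀ = 1.04 × 3.1270 = 3.2521 mm/d
Crop demand D = ETc × 7 d = 3.2521 × 7 = 22.765 mm
Pe = 0.82 × 17.5 = 14.350 mm
D − Pe = 22.765 − 14.350 = 8.415 mm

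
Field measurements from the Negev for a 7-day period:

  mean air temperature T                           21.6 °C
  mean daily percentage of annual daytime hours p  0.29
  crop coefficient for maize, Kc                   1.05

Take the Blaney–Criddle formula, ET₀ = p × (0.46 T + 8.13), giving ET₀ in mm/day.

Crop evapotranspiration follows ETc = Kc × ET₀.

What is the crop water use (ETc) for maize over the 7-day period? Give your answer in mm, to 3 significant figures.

38.5 mm

ET₀ = 0.29 × (0.46 × 21.6 + 8.13) = 0.29 × 18.066 = 5.2391 mm/d
ETc = Kc × ET₀ = 1.05 × 5.2391 = 5.5011 mm/d
Over 7 days: 5.5011 × 7 = 38.508 mm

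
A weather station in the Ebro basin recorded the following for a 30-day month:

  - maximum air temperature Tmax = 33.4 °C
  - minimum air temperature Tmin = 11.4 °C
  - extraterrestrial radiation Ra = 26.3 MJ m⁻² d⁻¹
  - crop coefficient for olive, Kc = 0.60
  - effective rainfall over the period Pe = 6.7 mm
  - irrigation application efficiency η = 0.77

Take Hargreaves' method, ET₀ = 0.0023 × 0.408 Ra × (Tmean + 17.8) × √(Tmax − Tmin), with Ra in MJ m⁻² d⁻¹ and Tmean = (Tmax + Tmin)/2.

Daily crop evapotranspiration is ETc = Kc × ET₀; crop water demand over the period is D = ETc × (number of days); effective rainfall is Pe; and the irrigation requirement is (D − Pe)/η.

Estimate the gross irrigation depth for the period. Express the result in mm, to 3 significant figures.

100 mm

Tmean = (33.4 + 11.4)/2 = 22.40 °C
0.408 Ra = 0.408 × 26.3 = 10.7304 mm/d equivalent
ET₀ = 0.0023 × 10.7304 × (22.40 + 17.8) × √22.0 = 0.0023 × 10.7304 × 40.20 × 4.6904 = 4.6535 mm/d
ETc = Kc × ET₀ = 0.60 × 4.6535 = 2.7921 mm/d
Crop demand D = ETc × 30 d = 2.7921 × 30 = 83.763 mm
D − Pe = 83.763 − 6.7 = 77.063 mm
Gross irrigation = 77.063 / 0.77 = 100.082 mm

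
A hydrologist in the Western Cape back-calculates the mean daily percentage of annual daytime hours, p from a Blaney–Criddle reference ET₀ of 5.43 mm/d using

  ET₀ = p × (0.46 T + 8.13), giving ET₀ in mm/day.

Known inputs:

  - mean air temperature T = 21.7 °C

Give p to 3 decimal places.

0.300

p = ET₀ / (0.46 T + 8.13) = 5.43 / (0.46 × 21.7 + 8.13) = 5.43 / 18.112 = 0.2998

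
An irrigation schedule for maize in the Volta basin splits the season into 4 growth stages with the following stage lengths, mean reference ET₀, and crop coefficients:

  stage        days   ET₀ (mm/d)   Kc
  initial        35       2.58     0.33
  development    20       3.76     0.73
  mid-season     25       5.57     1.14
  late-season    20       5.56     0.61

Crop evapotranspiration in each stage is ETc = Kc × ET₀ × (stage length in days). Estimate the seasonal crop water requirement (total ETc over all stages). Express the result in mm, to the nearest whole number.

initial: 0.33 × 2.58 × 35 = 29.80 mm
development: 0.73 × 3.76 × 20 = 54.90 mm
mid-season: 1.14 × 5.57 × 25 = 158.75 mm
late-season: 0.61 × 5.56 × 20 = 67.83 mm
Seasonal total = 311.28 mm

311 mm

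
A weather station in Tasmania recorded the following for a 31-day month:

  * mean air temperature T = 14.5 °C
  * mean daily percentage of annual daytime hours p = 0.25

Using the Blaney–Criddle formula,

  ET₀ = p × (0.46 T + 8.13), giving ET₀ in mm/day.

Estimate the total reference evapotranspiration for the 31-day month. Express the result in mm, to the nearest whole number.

115 mm

ET₀ = 0.25 × (0.46 × 14.5 + 8.13) = 0.25 × 14.800 = 3.7000 mm/d
Monthly total = 3.7000 × 31 = 114.700 mm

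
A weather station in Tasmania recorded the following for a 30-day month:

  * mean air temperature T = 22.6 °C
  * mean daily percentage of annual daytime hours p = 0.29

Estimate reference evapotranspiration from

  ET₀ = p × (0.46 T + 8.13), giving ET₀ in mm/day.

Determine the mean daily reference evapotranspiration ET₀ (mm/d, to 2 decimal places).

ET₀ = 0.29 × (0.46 × 22.6 + 8.13) = 0.29 × 18.526 = 5.3725 mm/d

5.37 mm/d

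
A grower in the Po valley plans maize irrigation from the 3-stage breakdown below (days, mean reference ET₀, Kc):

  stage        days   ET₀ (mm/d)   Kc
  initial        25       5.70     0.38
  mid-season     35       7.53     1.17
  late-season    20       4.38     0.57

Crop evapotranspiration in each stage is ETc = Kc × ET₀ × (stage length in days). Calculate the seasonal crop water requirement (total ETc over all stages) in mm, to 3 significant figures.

initial: 0.38 × 5.70 × 25 = 54.15 mm
mid-season: 1.17 × 7.53 × 35 = 308.35 mm
late-season: 0.57 × 4.38 × 20 = 49.93 mm
Seasonal total = 412.43 mm

412 mm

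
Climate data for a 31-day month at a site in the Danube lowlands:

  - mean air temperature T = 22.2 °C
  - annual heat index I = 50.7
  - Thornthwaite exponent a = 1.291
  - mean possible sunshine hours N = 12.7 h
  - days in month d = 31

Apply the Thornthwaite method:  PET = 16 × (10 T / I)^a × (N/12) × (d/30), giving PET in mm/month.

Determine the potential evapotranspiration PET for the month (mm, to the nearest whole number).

118 mm

10T/I = 10 × 22.2 / 50.7 = 4.3787
(10T/I)^a = 4.3787^1.291 = 6.7294
Uncorrected PET = 16 × 6.7294 = 107.670 mm
Correction = (N/12)(d/30) = (12.7/12)(31/30) = 1.0936
PET = 107.670 × 1.0936 = 117.748 mm/month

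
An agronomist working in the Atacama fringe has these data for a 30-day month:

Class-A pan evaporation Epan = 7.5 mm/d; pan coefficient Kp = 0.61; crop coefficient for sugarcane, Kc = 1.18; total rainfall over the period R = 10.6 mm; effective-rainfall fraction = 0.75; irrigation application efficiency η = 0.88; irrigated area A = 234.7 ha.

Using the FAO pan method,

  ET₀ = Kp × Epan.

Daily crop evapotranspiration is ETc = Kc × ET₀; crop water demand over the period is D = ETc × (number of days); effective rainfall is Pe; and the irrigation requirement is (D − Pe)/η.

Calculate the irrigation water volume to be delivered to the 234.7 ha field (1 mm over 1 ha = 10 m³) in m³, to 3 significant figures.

411000 m³

ET₀ = 0.61 × 7.5 = 4.5750 mm/d
ETc = Kc × ET₀ = 1.18 × 4.5750 = 5.3985 mm/d
Crop demand D = ETc × 30 d = 5.3985 × 30 = 161.955 mm
Pe = 0.75 × 10.6 = 7.950 mm
D − Pe = 161.955 − 7.950 = 154.005 mm
Gross irrigation = 154.005 / 0.88 = 175.006 mm
Volume = 175.006 mm × 234.7 ha × 10 = 410739.1 m³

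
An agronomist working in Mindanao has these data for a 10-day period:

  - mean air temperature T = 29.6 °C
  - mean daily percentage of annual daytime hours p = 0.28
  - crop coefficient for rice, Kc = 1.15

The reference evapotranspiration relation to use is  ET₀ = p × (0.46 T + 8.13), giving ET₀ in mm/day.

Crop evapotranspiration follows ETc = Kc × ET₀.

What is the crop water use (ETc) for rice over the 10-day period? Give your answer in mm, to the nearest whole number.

70 mm

ET₀ = 0.28 × (0.46 × 29.6 + 8.13) = 0.28 × 21.746 = 6.0889 mm/d
ETc = Kc × ET₀ = 1.15 × 6.0889 = 7.0022 mm/d
Over 10 days: 7.0022 × 10 = 70.022 mm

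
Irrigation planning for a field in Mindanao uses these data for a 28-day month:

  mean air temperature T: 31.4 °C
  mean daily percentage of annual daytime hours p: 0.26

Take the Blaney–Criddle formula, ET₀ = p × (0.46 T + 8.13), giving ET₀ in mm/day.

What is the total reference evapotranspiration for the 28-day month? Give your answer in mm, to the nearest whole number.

164 mm

ET₀ = 0.26 × (0.46 × 31.4 + 8.13) = 0.26 × 22.574 = 5.8692 mm/d
Monthly total = 5.8692 × 28 = 164.338 mm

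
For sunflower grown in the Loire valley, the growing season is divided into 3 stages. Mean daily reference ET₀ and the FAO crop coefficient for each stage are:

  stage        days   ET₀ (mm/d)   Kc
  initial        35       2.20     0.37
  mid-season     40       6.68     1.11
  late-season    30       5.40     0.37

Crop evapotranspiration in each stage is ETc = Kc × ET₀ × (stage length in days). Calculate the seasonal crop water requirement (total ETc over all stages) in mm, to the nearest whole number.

385 mm

initial: 0.37 × 2.20 × 35 = 28.49 mm
mid-season: 1.11 × 6.68 × 40 = 296.59 mm
late-season: 0.37 × 5.40 × 30 = 59.94 mm
Seasonal total = 385.02 mm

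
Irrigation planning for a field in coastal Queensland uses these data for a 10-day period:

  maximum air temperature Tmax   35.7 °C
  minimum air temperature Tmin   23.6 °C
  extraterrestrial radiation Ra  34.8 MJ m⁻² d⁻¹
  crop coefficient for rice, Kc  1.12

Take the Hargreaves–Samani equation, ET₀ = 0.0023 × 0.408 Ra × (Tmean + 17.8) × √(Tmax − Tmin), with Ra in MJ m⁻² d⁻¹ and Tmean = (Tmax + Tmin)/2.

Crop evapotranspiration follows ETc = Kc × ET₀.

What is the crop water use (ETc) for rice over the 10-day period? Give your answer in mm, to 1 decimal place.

Tmean = (35.7 + 23.6)/2 = 29.65 °C
0.408 Ra = 0.408 × 34.8 = 14.1984 mm/d equivalent
ET₀ = 0.0023 × 14.1984 × (29.65 + 17.8) × √12.1 = 0.0023 × 14.1984 × 47.45 × 3.4785 = 5.3901 mm/d
ETc = Kc × ET₀ = 1.12 × 5.3901 = 6.0369 mm/d
Over 10 days: 6.0369 × 10 = 60.369 mm

60.4 mm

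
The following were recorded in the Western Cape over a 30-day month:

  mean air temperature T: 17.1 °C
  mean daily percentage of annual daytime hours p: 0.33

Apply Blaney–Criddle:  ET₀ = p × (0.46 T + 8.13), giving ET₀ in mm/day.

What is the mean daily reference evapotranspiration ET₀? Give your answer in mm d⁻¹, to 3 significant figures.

ET₀ = 0.33 × (0.46 × 17.1 + 8.13) = 0.33 × 15.996 = 5.2787 mm/d

5.28 mm d⁻¹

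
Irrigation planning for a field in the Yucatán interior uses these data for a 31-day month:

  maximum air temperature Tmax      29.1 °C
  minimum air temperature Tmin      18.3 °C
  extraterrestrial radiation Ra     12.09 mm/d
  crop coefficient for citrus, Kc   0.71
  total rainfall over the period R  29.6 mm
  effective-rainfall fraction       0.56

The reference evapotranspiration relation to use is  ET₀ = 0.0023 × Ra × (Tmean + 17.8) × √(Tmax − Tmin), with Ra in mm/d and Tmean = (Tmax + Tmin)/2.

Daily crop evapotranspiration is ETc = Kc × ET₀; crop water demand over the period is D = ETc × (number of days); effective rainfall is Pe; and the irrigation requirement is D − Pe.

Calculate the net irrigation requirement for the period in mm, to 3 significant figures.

66.9 mm

Tmean = (29.1 + 18.3)/2 = 23.70 °C
ET₀ = 0.0023 × 12.09 × (23.70 + 17.8) × √10.8 = 0.0023 × 12.09 × 41.50 × 3.2863 = 3.7924 mm/d
ETc = Kc × ET₀ = 0.71 × 3.7924 = 2.6926 mm/d
Crop demand D = ETc × 31 d = 2.6926 × 31 = 83.471 mm
Pe = 0.56 × 29.6 = 16.576 mm
D − Pe = 83.471 − 16.576 = 66.895 mm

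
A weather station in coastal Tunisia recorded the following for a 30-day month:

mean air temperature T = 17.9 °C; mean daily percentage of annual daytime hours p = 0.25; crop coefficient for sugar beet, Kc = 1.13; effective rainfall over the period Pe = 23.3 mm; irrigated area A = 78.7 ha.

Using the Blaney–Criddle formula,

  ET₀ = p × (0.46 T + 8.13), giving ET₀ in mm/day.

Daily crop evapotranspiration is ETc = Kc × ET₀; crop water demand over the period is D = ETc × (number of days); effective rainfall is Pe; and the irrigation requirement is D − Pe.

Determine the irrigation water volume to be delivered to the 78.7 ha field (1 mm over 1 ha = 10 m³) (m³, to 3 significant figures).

90800 m³

ET₀ = 0.25 × (0.46 × 17.9 + 8.13) = 0.25 × 16.364 = 4.0910 mm/d
ETc = Kc × ET₀ = 1.13 × 4.0910 = 4.6228 mm/d
Crop demand D = ETc × 30 d = 4.6228 × 30 = 138.684 mm
D − Pe = 138.684 − 23.3 = 115.384 mm
Volume = 115.384 mm × 78.7 ha × 10 = 90807.2 m³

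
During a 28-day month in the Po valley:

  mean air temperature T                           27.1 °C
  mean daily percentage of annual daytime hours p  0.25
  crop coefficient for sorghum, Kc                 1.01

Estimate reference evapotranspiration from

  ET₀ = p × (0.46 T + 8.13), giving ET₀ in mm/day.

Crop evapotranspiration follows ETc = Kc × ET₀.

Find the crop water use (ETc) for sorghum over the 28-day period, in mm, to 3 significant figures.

146 mm

ET₀ = 0.25 × (0.46 × 27.1 + 8.13) = 0.25 × 20.596 = 5.1490 mm/d
ETc = Kc × ET₀ = 1.01 × 5.1490 = 5.2005 mm/d
Over 28 days: 5.2005 × 28 = 145.614 mm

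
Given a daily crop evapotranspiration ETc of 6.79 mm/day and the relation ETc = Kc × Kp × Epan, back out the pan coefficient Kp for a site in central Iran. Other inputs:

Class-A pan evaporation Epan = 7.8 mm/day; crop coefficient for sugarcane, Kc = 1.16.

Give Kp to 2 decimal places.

ETc = Kc × Kp × Epan  ⇒  Kp = ETc / (Kc × Epan)
Kp = 6.79 / (1.16 × 7.8) = 6.79 / 9.048 = 0.7504

0.75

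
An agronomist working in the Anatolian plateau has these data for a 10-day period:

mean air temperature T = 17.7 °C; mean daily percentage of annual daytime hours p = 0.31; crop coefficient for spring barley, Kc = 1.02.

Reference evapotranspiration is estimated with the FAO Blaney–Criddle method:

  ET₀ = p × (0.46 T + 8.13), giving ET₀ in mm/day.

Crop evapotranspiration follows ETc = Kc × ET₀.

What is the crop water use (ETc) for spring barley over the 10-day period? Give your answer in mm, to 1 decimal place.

51.5 mm

ET₀ = 0.31 × (0.46 × 17.7 + 8.13) = 0.31 × 16.272 = 5.0443 mm/d
ETc = Kc × ET₀ = 1.02 × 5.0443 = 5.1452 mm/d
Over 10 days: 5.1452 × 10 = 51.452 mm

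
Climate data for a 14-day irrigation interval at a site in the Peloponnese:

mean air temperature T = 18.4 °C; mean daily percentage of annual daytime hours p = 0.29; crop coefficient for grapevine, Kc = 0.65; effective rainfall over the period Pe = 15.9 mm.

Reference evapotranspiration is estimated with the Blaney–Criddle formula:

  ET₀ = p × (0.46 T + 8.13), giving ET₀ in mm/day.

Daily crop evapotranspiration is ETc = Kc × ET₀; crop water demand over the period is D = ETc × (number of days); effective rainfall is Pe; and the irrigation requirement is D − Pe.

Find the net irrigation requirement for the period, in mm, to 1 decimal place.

ET₀ = 0.29 × (0.46 × 18.4 + 8.13) = 0.29 × 16.594 = 4.8123 mm/d
ETc = Kc × ET₀ = 0.65 × 4.8123 = 3.1280 mm/d
Crop demand D = ETc × 14 d = 3.1280 × 14 = 43.792 mm
D − Pe = 43.792 − 15.9 = 27.892 mm

27.9 mm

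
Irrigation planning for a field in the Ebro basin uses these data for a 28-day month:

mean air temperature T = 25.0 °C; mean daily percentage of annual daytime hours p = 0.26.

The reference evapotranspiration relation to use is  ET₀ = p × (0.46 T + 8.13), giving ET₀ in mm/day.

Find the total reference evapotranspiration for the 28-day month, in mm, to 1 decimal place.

142.9 mm

ET₀ = 0.26 × (0.46 × 25.0 + 8.13) = 0.26 × 19.630 = 5.1038 mm/d
Monthly total = 5.1038 × 28 = 142.906 mm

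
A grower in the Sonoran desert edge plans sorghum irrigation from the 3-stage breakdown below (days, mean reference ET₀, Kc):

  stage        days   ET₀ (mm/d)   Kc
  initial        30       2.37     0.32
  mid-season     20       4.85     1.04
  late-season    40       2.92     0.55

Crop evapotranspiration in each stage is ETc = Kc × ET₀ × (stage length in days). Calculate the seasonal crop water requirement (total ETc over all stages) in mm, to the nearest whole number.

initial: 0.32 × 2.37 × 30 = 22.75 mm
mid-season: 1.04 × 4.85 × 20 = 100.88 mm
late-season: 0.55 × 2.92 × 40 = 64.24 mm
Seasonal total = 187.87 mm

188 mm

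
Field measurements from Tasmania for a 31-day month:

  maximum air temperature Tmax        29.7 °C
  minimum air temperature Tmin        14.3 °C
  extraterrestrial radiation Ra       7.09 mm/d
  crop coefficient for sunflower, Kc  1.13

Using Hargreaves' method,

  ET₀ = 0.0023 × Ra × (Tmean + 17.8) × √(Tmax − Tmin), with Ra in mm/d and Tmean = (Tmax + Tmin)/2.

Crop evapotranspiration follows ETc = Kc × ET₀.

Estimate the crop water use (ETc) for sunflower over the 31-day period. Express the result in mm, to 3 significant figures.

89.2 mm

Tmean = (29.7 + 14.3)/2 = 22.00 °C
ET₀ = 0.0023 × 7.09 × (22.00 + 17.8) × √15.4 = 0.0023 × 7.09 × 39.80 × 3.9243 = 2.5469 mm/d
ETc = Kc × ET₀ = 1.13 × 2.5469 = 2.8780 mm/d
Over 31 days: 2.8780 × 31 = 89.218 mm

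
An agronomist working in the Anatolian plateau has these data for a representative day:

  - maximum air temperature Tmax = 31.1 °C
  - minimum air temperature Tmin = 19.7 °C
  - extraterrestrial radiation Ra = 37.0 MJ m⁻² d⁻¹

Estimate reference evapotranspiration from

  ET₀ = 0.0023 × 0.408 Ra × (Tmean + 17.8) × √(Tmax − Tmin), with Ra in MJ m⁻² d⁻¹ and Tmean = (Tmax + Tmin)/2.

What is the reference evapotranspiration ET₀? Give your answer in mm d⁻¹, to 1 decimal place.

Tmean = (31.1 + 19.7)/2 = 25.40 °C
0.408 Ra = 0.408 × 37.0 = 15.0960 mm/d equivalent
ET₀ = 0.0023 × 15.0960 × (25.40 + 17.8) × √11.4 = 0.0023 × 15.0960 × 43.20 × 3.3764 = 5.0644 mm/d

5.1 mm d⁻¹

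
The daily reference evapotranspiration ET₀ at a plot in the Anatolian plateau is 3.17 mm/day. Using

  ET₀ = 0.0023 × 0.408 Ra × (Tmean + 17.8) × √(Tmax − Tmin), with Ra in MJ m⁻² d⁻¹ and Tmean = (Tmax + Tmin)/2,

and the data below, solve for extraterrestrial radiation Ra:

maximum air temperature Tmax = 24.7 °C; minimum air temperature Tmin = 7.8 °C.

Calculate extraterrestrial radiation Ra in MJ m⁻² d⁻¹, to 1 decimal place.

Tmean = (24.7+7.8)/2 = 16.25 °C; ΔT = 16.9
Ra = ET₀ / [0.0023 × 0.408 × (Tmean+17.8) × √ΔT]
   = 3.17 / (0.0023 × 0.408 × 34.05 × 4.1110) = 24.133 MJ m⁻² d⁻¹

24.1 MJ m⁻² d⁻¹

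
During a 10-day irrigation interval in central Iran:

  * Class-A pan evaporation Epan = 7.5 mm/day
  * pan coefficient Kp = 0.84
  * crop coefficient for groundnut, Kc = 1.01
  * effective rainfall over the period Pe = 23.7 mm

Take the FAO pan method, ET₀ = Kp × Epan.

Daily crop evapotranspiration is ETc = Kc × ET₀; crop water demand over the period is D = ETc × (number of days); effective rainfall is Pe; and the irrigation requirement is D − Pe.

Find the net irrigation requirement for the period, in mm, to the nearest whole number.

ET₀ = 0.84 × 7.5 = 6.3000 mm/d
ETc = Kc × ET₀ = 1.01 × 6.3000 = 6.3630 mm/d
Crop demand D = ETc × 10 d = 6.3630 × 10 = 63.630 mm
D − Pe = 63.630 − 23.7 = 39.930 mm

40 mm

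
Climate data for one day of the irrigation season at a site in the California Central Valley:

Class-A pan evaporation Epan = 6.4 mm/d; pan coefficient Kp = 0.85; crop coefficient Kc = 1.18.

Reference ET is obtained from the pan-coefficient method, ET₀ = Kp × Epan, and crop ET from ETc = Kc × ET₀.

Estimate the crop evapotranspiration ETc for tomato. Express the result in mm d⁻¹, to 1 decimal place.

ET₀ = 0.85 × 6.4 = 5.4400 mm/d
ETc = Kc × ET₀ = 1.18 × 5.4400 = 6.4192 mm/d

6.4 mm d⁻¹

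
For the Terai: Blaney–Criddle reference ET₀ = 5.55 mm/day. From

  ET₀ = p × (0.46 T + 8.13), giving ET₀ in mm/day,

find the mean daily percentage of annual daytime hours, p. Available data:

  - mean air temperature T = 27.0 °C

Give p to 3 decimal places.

p = ET₀ / (0.46 T + 8.13) = 5.55 / (0.46 × 27.0 + 8.13) = 5.55 / 20.550 = 0.2701

0.270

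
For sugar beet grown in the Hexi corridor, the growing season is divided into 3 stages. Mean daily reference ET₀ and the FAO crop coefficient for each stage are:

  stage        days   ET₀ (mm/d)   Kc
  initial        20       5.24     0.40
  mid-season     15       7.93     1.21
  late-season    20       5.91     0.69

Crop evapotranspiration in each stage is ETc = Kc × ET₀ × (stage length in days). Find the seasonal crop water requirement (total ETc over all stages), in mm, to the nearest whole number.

initial: 0.40 × 5.24 × 20 = 41.92 mm
mid-season: 1.21 × 7.93 × 15 = 143.93 mm
late-season: 0.69 × 5.91 × 20 = 81.56 mm
Seasonal total = 267.41 mm

267 mm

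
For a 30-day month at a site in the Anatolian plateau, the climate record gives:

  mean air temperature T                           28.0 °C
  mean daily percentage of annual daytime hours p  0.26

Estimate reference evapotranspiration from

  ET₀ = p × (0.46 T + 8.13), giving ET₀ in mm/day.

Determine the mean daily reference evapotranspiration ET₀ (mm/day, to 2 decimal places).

ET₀ = 0.26 × (0.46 × 28.0 + 8.13) = 0.26 × 21.010 = 5.4626 mm/d

5.46 mm/day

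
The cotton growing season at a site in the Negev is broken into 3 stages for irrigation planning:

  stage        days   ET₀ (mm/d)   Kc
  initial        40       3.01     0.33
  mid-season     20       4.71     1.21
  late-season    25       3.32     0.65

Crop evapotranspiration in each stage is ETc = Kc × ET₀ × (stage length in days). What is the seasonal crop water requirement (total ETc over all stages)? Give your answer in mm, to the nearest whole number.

initial: 0.33 × 3.01 × 40 = 39.73 mm
mid-season: 1.21 × 4.71 × 20 = 113.98 mm
late-season: 0.65 × 3.32 × 25 = 53.95 mm
Seasonal total = 207.66 mm

208 mm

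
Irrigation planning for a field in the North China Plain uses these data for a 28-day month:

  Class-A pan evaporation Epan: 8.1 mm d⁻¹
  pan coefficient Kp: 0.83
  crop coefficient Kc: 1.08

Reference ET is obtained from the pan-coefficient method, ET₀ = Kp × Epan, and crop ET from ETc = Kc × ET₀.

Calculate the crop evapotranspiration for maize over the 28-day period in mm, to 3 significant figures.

203 mm

ET₀ = 0.83 × 8.1 = 6.7230 mm/d
ETc = Kc × ET₀ = 1.08 × 6.7230 = 7.2608 mm/d
Over 28 days: 7.2608 × 28 = 203.302 mm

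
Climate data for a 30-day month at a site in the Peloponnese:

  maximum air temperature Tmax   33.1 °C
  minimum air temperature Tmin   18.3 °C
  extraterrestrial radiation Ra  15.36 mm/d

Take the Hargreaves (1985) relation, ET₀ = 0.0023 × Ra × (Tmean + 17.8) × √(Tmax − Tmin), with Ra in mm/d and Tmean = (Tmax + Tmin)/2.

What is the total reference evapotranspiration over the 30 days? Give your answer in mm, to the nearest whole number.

Tmean = (33.1 + 18.3)/2 = 25.70 °C
ET₀ = 0.0023 × 15.36 × (25.70 + 17.8) × √14.8 = 0.0023 × 15.36 × 43.50 × 3.8471 = 5.9121 mm/d
Over 30 days: 5.9121 × 30 = 177.363 mm

177 mm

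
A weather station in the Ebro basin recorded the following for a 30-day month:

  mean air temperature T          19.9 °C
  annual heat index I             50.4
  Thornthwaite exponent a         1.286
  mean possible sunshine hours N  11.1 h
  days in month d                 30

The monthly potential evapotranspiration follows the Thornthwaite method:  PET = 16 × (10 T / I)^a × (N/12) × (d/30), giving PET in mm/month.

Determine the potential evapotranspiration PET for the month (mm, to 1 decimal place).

86.5 mm

10T/I = 10 × 19.9 / 50.4 = 3.9484
(10T/I)^a = 3.9484^1.286 = 5.8479
Uncorrected PET = 16 × 5.8479 = 93.566 mm
Correction = (N/12)(d/30) = (11.1/12)(30/30) = 0.9250
PET = 93.566 × 0.9250 = 86.549 mm/month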